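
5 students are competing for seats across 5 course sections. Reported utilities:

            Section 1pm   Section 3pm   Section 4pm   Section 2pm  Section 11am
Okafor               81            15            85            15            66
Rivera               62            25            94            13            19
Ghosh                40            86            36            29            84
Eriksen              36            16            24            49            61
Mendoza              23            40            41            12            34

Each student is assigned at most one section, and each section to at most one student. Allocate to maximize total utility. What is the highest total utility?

This is the linear assignment problem.
Optimal: Okafor→Section 1pm (81 points), Rivera→Section 4pm (94 points), Ghosh→Section 11am (84 points), Eriksen→Section 2pm (49 points), Mendoza→Section 3pm (40 points) — total 81+94+84+49+40 = 348 points.
Row-greedy (each student in turn takes its best remaining section) gives 306 points, worse by 42.

Max total: 348 points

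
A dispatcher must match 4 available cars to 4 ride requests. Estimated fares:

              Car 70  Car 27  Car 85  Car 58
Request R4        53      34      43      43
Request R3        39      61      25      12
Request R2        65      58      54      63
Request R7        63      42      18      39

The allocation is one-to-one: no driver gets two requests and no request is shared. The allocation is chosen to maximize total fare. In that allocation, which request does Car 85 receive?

This is a one-to-one assignment (maximum-weight bipartite matching).
Optimal: Car 70→Request R7 ($63), Car 27→Request R3 ($61), Car 85→Request R4 ($43), Car 58→Request R2 ($63) — total 63+61+43+63 = $230.
Swapping Car 58↔Car 70 (Car 58→Request R7 $39, Car 70→Request R2 $65) loses 22.
Checked against all permutations: $230 is optimal.
Car 85's own top request is Request R2 ($54), but forcing Car 85→Request R2 and reassigning the rest optimally gives only $221 — worse by 9.

Car 85 receives Request R4.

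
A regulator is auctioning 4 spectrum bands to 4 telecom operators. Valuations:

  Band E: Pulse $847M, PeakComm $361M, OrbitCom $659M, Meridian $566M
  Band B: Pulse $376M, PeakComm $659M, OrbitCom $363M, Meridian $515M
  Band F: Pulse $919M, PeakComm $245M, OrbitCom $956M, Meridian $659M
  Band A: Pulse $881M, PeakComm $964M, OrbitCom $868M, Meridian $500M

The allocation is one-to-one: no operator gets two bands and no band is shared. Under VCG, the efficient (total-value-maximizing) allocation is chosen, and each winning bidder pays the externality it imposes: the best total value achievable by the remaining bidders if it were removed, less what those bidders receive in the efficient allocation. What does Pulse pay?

Pulse pays $51M.

Efficient allocation: Pulse→Band E ($847M), PeakComm→Band A ($964M), OrbitCom→Band F ($956M), Meridian→Band B ($515M); total welfare W = $3282M.
Pulse receives Band E at value $847M, so the others get W − 847 = $2435M.
Without Pulse: best allocation of the remaining 3 bidders over all 4 bands is PeakComm→Band A ($964M), OrbitCom→Band F ($956M), Meridian→Band E ($566M), total $2486M.
VCG payment = (others' best without Pulse) − (others' welfare with Pulse) = 2486 − 2435 = $51M.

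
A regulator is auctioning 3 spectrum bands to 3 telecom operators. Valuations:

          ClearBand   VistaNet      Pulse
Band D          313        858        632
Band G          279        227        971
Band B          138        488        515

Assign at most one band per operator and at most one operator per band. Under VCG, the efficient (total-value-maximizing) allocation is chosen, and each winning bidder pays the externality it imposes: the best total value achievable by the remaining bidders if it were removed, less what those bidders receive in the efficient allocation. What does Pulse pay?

Efficient allocation: ClearBand→Band B ($138M), VistaNet→Band D ($858M), Pulse→Band G ($971M); total welfare W = $1967M.
Pulse receives Band G at value $971M, so the others get W − 971 = $996M.
Without Pulse: best allocation of the remaining 2 bidders over all 3 bands is ClearBand→Band G ($279M), VistaNet→Band D ($858M), total $1137M.
VCG payment = (others' best without Pulse) − (others' welfare with Pulse) = 1137 − 996 = $141M.

Pulse pays $141M.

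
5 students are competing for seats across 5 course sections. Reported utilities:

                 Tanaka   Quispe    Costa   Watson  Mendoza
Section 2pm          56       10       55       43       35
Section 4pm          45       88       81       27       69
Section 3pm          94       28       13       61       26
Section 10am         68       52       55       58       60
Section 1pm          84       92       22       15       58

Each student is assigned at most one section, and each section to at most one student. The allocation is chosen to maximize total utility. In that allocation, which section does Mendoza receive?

Mendoza receives Section 10am.

Optimal: Tanaka→Section 3pm (94 points), Quispe→Section 1pm (92 points), Costa→Section 4pm (81 points), Watson→Section 2pm (43 points), Mendoza→Section 10am (60 points) — total 94+92+81+43+60 = 370 points.
Row-greedy (each student in turn takes its best remaining section) gives 360 points, worse by 10.
Mendoza's own top section is Section 4pm (69 points), but forcing Mendoza→Section 4pm and reassigning the rest optimally gives only 368 points — worse by 2.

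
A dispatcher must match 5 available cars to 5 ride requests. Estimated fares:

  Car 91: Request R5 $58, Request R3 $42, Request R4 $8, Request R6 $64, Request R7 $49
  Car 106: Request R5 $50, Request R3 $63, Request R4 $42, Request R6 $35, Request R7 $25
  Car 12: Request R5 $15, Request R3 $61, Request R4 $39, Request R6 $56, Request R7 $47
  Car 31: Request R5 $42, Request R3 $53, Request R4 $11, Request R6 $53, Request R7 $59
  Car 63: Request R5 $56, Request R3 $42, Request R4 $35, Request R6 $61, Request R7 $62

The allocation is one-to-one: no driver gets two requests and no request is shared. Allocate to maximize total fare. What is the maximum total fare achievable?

This is a one-to-one assignment (maximum-weight bipartite matching).
Optimal: Car 91→Request R6 ($64), Car 106→Request R4 ($42), Car 12→Request R3 ($61), Car 31→Request R7 ($59), Car 63→Request R5 ($56) — total 64+42+61+59+56 = $282.
Max-entry greedy (repeatedly take the single best remaining cell) gives $270, worse by 12.
No other one-to-one assignment exceeds $282.

Max total: $282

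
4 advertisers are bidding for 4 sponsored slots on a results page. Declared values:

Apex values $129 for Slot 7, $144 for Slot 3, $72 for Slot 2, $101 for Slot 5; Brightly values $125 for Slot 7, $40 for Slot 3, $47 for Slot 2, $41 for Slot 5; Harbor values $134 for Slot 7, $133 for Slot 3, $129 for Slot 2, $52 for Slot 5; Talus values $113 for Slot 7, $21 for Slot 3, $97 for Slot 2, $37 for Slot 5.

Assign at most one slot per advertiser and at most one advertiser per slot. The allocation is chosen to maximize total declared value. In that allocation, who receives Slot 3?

Harbor receives Slot 3.

Optimal: Apex→Slot 5 ($101), Brightly→Slot 7 ($125), Harbor→Slot 3 ($133), Talus→Slot 2 ($97) — total 101+125+133+97 = $456.
Row-greedy (each advertiser in turn takes its best remaining slot) gives $435, worse by 21.
Next-best assignment: Apex→Slot 3, Brightly→Slot 7, Harbor→Slot 2, Talus→Slot 5 = $435.
Swapping Brightly↔Apex (Brightly→Slot 5 $41, Apex→Slot 7 $129) loses 56.
Harbor's own top slot is Slot 7 ($134), but forcing Harbor→Slot 7 and reassigning the rest optimally gives only $416 — worse by 40.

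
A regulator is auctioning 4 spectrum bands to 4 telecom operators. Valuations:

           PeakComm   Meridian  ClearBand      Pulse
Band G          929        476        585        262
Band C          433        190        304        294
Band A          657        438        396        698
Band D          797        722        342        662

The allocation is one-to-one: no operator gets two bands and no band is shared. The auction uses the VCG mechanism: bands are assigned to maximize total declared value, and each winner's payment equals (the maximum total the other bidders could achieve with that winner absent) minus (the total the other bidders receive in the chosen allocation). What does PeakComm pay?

PeakComm pays $281M.

Efficient allocation: PeakComm→Band G ($929M), Meridian→Band D ($722M), ClearBand→Band C ($304M), Pulse→Band A ($698M); total welfare W = $2653M.
PeakComm receives Band G at value $929M, so the others get W − 929 = $1724M.
Without PeakComm: best allocation of the remaining 3 bidders over all 4 bands is Meridian→Band D ($722M), ClearBand→Band G ($585M), Pulse→Band A ($698M), total $2005M.
VCG payment = (others' best without PeakComm) − (others' welfare with PeakComm) = 2005 − 1724 = $281M.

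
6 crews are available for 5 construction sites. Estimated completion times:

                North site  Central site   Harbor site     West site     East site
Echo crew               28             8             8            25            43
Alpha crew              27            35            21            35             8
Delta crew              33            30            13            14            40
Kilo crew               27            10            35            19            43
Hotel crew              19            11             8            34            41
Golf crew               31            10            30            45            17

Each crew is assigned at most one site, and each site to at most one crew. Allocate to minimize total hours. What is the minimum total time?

Treat this as an assignment problem: match each crew to one site.
Optimal: Hotel crew→North site (19 hours), Kilo crew→Central site (10 hours), Echo crew→Harbor site (8 hours), Delta crew→West site (14 hours), Alpha crew→East site (8 hours) — total 19+10+8+14+8 = 59 hours.
Min-entry greedy (repeatedly take the single cheapest remaining cell) gives 65 hours, worse by 6.
Checked against all permutations: 59 hours is optimal.

Min total: 59 hours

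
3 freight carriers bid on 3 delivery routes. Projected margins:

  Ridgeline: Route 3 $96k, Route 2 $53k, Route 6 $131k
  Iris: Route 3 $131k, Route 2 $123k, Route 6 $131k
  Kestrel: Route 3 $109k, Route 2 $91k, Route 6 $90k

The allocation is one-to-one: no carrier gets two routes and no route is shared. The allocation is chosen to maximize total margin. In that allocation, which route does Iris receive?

Iris receives Route 2.

Optimal: Ridgeline→Route 6 ($131k), Iris→Route 2 ($123k), Kestrel→Route 3 ($109k) — total 131+123+109 = $363k.
Row-greedy (each carrier in turn takes its best remaining route) gives $353k, worse by 10.
Iris's own top route is Route 3 ($131k), but forcing Iris→Route 3 and reassigning the rest optimally gives only $353k — worse by 10.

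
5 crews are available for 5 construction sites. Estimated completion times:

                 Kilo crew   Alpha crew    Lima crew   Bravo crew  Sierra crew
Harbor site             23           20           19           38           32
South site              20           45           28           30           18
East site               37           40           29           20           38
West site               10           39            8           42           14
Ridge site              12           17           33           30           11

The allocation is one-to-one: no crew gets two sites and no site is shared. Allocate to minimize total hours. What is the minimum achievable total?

Minimum total: 78 hours

This is a one-to-one assignment (minimum-cost bipartite matching).
Optimal: Kilo crew→Ridge site (12 hours), Alpha crew→Harbor site (20 hours), Lima crew→West site (8 hours), Bravo crew→East site (20 hours), Sierra crew→South site (18 hours) — total 12+20+8+20+18 = 78 hours.
Column-greedy (each site in turn goes to its cheapest remaining crew) gives 84 hours, worse by 6.
Next-best assignment: Kilo crew→South site, Alpha crew→Harbor site, Lima crew→West site, Bravo crew→East site, Sierra crew→Ridge site = 79 hours.
Swapping Kilo crew↔Bravo crew (Kilo crew→East site 37 hours, Bravo crew→Ridge site 30 hours) adds 35.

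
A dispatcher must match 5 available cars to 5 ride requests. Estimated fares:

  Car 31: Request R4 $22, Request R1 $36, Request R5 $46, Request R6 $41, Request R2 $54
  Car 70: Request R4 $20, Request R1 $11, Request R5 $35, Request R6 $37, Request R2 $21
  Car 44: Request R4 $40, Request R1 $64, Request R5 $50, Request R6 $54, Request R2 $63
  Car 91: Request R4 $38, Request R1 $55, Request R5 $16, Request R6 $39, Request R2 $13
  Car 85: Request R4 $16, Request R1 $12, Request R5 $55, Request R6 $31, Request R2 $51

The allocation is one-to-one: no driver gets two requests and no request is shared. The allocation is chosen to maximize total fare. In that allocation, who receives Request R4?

Treat this as an assignment problem: match each driver to one request.
Optimal: Car 31→Request R2 ($54), Car 70→Request R6 ($37), Car 44→Request R1 ($64), Car 91→Request R4 ($38), Car 85→Request R5 ($55) — total 54+37+64+38+55 = $248.
Max-entry greedy (repeatedly take the single best remaining cell) gives $232, worse by 16.
Next-best assignment: Car 31→Request R2, Car 70→Request R6, Car 44→Request R4, Car 91→Request R1, Car 85→Request R5 = $241.
Checked against all permutations: $248 is optimal.
Car 91's own top request is Request R1 ($55), but forcing Car 91→Request R1 and reassigning the rest optimally gives only $241 — worse by 7.

Car 91 receives Request R4.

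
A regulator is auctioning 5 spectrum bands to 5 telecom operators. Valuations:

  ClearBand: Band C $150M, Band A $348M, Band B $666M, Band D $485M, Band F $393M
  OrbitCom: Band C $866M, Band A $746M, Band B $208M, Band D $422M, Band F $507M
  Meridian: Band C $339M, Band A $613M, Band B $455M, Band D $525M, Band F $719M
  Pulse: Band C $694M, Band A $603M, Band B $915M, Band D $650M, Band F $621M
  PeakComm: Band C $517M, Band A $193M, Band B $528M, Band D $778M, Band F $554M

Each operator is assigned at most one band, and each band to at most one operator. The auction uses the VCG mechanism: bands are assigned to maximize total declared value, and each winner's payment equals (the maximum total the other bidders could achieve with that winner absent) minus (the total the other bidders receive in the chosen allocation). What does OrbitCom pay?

Efficient allocation: ClearBand→Band B ($666M), OrbitCom→Band C ($866M), Meridian→Band F ($719M), Pulse→Band A ($603M), PeakComm→Band D ($778M); total welfare W = $3632M.
OrbitCom receives Band C at value $866M, so the others get W − 866 = $2766M.
Without OrbitCom: best allocation of the remaining 4 bidders over all 5 bands is ClearBand→Band B ($666M), Meridian→Band F ($719M), Pulse→Band C ($694M), PeakComm→Band D ($778M), total $2857M.
VCG payment = (others' best without OrbitCom) − (others' welfare with OrbitCom) = 2857 − 2766 = $91M.

OrbitCom pays $91M.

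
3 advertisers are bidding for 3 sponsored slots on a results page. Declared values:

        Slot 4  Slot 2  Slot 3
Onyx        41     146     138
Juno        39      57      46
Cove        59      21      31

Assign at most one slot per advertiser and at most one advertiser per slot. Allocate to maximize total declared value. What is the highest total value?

This is a one-to-one assignment (maximum-weight bipartite matching).
Optimal: Onyx→Slot 3 ($138), Juno→Slot 2 ($57), Cove→Slot 4 ($59) — total 138+57+59 = $254.
Column-greedy (each slot in turn goes to its best remaining advertiser) gives $251, worse by 3.
Next-best assignment: Onyx→Slot 2, Juno→Slot 3, Cove→Slot 4 = $251.

Maximum total: $254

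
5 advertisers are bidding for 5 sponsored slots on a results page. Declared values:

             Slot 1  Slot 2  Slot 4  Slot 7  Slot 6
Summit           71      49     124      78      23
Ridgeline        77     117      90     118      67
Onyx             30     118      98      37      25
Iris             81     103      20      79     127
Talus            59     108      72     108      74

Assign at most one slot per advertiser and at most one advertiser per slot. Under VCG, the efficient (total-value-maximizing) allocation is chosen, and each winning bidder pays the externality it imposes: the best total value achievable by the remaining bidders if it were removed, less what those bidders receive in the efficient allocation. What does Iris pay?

Iris pays $7.

Efficient allocation: Summit→Slot 4 ($124), Ridgeline→Slot 1 ($77), Onyx→Slot 2 ($118), Iris→Slot 6 ($127), Talus→Slot 7 ($108); total welfare W = $554.
Iris receives Slot 6 at value $127, so the others get W − 127 = $427.
Without Iris: best allocation of the remaining 4 bidders over all 5 slots is Summit→Slot 4 ($124), Ridgeline→Slot 7 ($118), Onyx→Slot 2 ($118), Talus→Slot 6 ($74), total $434.
VCG payment = (others' best without Iris) − (others' welfare with Iris) = 434 − 427 = $7.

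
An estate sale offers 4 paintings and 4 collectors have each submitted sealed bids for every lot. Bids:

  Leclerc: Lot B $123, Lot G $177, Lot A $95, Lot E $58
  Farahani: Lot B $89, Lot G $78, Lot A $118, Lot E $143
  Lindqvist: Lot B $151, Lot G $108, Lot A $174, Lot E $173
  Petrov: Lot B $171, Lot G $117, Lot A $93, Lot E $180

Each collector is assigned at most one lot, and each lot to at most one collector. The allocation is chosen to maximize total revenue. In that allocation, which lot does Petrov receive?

This is the linear assignment problem.
Optimal: Leclerc→Lot G ($177), Farahani→Lot E ($143), Lindqvist→Lot A ($174), Petrov→Lot B ($171) — total 177+143+174+171 = $665.
Max-entry greedy (repeatedly take the single best remaining cell) gives $620, worse by 45.
Petrov's own top lot is Lot E ($180), but forcing Petrov→Lot E and reassigning the rest optimally gives only $626 — worse by 39.

Petrov receives Lot B.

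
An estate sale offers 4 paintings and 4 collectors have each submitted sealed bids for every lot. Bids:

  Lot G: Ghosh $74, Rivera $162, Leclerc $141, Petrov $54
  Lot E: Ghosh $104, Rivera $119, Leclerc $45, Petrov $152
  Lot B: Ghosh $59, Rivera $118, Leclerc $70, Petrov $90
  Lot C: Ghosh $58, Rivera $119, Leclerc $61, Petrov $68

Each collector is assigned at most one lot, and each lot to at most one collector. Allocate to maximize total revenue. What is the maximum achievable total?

Treat this as an assignment problem: match each collector to one lot.
Optimal: Ghosh→Lot B ($59), Rivera→Lot C ($119), Leclerc→Lot G ($141), Petrov→Lot E ($152) — total 59+119+141+152 = $471.

Maximum total: $471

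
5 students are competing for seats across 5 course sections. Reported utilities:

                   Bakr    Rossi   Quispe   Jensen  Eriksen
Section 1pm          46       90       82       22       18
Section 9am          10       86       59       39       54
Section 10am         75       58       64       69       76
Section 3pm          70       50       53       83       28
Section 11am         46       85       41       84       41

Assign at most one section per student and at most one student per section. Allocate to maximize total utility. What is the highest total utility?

Max total: 398 points

Optimal: Bakr→Section 3pm (70 points), Rossi→Section 9am (86 points), Quispe→Section 1pm (82 points), Jensen→Section 11am (84 points), Eriksen→Section 10am (76 points) — total 70+86+82+84+76 = 398 points.
Column-greedy (each section in turn goes to its best remaining student) gives 354 points, worse by 44.
Next-best assignment: Bakr→Section 10am, Rossi→Section 11am, Quispe→Section 1pm, Jensen→Section 3pm, Eriksen→Section 9am = 379 points.
Every other assignment is strictly worse.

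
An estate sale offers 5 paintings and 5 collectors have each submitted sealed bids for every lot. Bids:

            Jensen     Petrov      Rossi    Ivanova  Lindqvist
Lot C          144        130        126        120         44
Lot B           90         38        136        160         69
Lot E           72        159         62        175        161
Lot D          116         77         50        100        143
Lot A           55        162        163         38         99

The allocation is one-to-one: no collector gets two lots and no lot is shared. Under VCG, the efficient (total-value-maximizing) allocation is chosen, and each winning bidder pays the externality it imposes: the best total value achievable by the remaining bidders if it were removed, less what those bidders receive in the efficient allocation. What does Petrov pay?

Petrov pays $18.

Efficient allocation: Jensen→Lot C ($144), Petrov→Lot E ($159), Rossi→Lot A ($163), Ivanova→Lot B ($160), Lindqvist→Lot D ($143); total welfare W = $769.
Petrov receives Lot E at value $159, so the others get W − 159 = $610.
Without Petrov: best allocation of the remaining 4 bidders over all 5 lots is Jensen→Lot C ($144), Rossi→Lot A ($163), Ivanova→Lot B ($160), Lindqvist→Lot E ($161), total $628.
VCG payment = (others' best without Petrov) − (others' welfare with Petrov) = 628 − 610 = $18.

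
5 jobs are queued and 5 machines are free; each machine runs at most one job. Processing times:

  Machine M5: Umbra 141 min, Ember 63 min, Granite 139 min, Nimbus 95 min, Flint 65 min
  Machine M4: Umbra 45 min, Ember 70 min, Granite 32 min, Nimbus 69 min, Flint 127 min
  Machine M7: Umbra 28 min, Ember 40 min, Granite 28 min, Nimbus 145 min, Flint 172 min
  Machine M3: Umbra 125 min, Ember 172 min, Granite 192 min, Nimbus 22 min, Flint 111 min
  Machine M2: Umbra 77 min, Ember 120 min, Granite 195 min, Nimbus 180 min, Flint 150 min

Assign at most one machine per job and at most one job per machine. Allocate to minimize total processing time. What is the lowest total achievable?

Optimal: Umbra→Machine M2 (77 min), Ember→Machine M7 (40 min), Granite→Machine M4 (32 min), Nimbus→Machine M3 (22 min), Flint→Machine M5 (65 min) — total 77+40+32+22+65 = 236 min.
Row-greedy (each job in turn takes its cheapest remaining machine) gives 295 min, worse by 59.

Min total: 236 min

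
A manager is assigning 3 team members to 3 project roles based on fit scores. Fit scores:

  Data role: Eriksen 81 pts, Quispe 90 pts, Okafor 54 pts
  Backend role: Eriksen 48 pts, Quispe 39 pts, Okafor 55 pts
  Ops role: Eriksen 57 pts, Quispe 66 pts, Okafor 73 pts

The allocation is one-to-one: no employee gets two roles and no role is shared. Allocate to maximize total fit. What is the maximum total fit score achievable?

Max total: 211 pts

This is a one-to-one assignment (maximum-weight bipartite matching).
Optimal: Eriksen→Backend role (48 pts), Quispe→Data role (90 pts), Okafor→Ops role (73 pts) — total 48+90+73 = 211 pts.
Column-greedy (each role in turn goes to its best remaining employee) gives 202 pts, worse by 9.
Every other assignment is strictly worse.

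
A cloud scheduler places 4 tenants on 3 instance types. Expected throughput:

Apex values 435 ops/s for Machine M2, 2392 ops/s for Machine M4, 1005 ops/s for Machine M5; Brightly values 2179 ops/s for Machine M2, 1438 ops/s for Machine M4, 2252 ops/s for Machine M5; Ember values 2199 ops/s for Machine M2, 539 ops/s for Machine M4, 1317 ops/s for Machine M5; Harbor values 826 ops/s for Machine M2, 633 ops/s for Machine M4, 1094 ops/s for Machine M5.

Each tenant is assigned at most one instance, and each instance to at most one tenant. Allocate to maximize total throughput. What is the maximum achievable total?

This is a one-to-one assignment (maximum-weight bipartite matching).
Optimal: Ember→Machine M2 (2199 ops/s), Apex→Machine M4 (2392 ops/s), Brightly→Machine M5 (2252 ops/s) — total 2199+2392+2252 = 6843 ops/s.

Max total: 6843 ops/s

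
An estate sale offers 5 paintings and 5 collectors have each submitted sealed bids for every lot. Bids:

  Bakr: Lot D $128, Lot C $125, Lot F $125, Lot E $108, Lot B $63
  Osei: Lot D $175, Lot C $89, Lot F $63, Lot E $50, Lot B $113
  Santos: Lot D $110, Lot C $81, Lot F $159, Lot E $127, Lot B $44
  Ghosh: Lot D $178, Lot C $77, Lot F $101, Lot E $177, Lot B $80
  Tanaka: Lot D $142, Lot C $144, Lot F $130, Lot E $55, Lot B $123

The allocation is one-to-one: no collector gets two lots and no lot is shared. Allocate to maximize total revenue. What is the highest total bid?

Optimal: Bakr→Lot C ($125), Osei→Lot D ($175), Santos→Lot F ($159), Ghosh→Lot E ($177), Tanaka→Lot B ($123) — total 125+175+159+177+123 = $759.
Max-entry greedy (repeatedly take the single best remaining cell) gives $702, worse by 57.
Next-best assignment: Bakr→Lot D, Osei→Lot B, Santos→Lot F, Ghosh→Lot E, Tanaka→Lot C = $721.
Swapping Tanaka↔Osei (Tanaka→Lot D $142, Osei→Lot B $113) loses 43.

Maximum total: $759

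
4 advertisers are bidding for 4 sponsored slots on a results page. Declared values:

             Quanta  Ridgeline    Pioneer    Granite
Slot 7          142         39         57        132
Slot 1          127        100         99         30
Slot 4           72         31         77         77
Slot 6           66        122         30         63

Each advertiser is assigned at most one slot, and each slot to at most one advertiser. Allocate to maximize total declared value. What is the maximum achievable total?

Maximum total: $458

Optimal: Quanta→Slot 1 ($127), Ridgeline→Slot 6 ($122), Pioneer→Slot 4 ($77), Granite→Slot 7 ($132) — total 127+122+77+132 = $458.
Next-best assignment: Quanta→Slot 7, Ridgeline→Slot 6, Pioneer→Slot 1, Granite→Slot 4 = $440.
No other one-to-one assignment exceeds $458.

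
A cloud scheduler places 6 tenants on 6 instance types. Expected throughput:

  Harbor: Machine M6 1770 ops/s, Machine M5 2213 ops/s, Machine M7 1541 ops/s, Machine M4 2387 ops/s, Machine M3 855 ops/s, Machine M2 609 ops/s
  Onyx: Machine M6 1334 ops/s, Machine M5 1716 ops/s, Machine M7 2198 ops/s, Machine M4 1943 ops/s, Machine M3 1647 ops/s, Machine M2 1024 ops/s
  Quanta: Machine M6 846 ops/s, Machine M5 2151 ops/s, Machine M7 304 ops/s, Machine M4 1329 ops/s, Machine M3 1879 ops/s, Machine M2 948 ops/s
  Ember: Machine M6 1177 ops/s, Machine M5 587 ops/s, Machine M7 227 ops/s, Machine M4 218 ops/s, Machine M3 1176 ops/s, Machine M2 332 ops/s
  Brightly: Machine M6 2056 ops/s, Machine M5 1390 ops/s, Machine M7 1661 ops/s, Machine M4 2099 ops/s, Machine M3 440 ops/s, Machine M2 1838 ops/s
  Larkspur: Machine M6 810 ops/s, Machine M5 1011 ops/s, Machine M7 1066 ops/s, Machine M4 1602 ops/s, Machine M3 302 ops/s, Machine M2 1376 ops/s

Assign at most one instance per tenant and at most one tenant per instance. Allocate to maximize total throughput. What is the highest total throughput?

Max total: 11344 ops/s

Optimal: Harbor→Machine M4 (2387 ops/s), Onyx→Machine M7 (2198 ops/s), Quanta→Machine M5 (2151 ops/s), Ember→Machine M3 (1176 ops/s), Brightly→Machine M6 (2056 ops/s), Larkspur→Machine M2 (1376 ops/s) — total 2387+2198+2151+1176+2056+1376 = 11344 ops/s.
Row-greedy (each tenant in turn takes its best remaining instance) gives 10053 ops/s, worse by 1291.
Next-best assignment: Harbor→Machine M5, Onyx→Machine M7, Quanta→Machine M3, Ember→Machine M6, Brightly→Machine M4, Larkspur→Machine M2 = 10942 ops/s.
No other one-to-one assignment exceeds 11344 ops/s.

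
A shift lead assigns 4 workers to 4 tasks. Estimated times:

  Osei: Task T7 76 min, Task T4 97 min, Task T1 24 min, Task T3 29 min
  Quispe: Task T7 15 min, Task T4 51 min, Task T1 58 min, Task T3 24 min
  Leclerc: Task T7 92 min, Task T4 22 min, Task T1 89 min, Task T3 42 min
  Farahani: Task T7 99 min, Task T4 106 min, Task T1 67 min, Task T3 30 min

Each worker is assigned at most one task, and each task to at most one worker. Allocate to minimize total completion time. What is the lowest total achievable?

Minimum total: 91 min

This is a one-to-one assignment (minimum-cost bipartite matching).
Optimal: Osei→Task T1 (24 min), Quispe→Task T7 (15 min), Leclerc→Task T4 (22 min), Farahani→Task T3 (30 min) — total 24+15+22+30 = 91 min.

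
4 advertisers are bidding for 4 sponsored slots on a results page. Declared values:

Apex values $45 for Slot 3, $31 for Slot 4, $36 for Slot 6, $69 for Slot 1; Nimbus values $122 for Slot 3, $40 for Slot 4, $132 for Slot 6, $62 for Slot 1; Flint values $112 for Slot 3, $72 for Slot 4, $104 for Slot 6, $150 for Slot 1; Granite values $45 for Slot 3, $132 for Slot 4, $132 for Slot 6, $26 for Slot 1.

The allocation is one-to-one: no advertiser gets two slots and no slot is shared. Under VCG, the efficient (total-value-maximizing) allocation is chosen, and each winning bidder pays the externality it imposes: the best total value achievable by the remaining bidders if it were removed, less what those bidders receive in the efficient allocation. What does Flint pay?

Flint pays $24.

Efficient allocation: Apex→Slot 3 ($45), Nimbus→Slot 6 ($132), Flint→Slot 1 ($150), Granite→Slot 4 ($132); total welfare W = $459.
Flint receives Slot 1 at value $150, so the others get W − 150 = $309.
Without Flint: best allocation of the remaining 3 bidders over all 4 slots is Apex→Slot 1 ($69), Nimbus→Slot 6 ($132), Granite→Slot 4 ($132), total $333.
VCG payment = (others' best without Flint) − (others' welfare with Flint) = 333 − 309 = $24.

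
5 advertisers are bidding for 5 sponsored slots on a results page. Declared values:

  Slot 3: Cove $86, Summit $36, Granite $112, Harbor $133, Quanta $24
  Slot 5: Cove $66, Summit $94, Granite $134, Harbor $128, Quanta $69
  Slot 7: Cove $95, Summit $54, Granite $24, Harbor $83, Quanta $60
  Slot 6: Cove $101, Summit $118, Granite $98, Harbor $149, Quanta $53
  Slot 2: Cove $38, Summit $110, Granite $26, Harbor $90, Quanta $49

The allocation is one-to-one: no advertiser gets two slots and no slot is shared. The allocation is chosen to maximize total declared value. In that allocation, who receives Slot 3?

Cove receives Slot 3.

This is a one-to-one assignment (maximum-weight bipartite matching).
Optimal: Cove→Slot 3 ($86), Summit→Slot 2 ($110), Granite→Slot 5 ($134), Harbor→Slot 6 ($149), Quanta→Slot 7 ($60) — total 86+110+134+149+60 = $539.
Column-greedy (each slot in turn goes to its best remaining advertiser) gives $529, worse by 10.
Next-best assignment: Cove→Slot 6, Summit→Slot 2, Granite→Slot 5, Harbor→Slot 3, Quanta→Slot 7 = $538.
Every other assignment is strictly worse.
Cove's own top slot is Slot 6 ($101), but forcing Cove→Slot 6 and reassigning the rest optimally gives only $538 — worse by 1.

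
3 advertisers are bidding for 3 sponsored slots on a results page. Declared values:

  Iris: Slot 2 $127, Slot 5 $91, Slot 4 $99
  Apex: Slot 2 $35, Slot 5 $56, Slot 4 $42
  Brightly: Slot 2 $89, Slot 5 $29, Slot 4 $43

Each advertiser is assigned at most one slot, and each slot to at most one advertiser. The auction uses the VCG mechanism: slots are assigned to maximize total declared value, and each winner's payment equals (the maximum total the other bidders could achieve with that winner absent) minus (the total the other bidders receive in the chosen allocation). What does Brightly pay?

Efficient allocation: Iris→Slot 4 ($99), Apex→Slot 5 ($56), Brightly→Slot 2 ($89); total welfare W = $244.
Brightly receives Slot 2 at value $89, so the others get W − 89 = $155.
Without Brightly: best allocation of the remaining 2 bidders over all 3 slots is Iris→Slot 2 ($127), Apex→Slot 5 ($56), total $183.
VCG payment = (others' best without Brightly) − (others' welfare with Brightly) = 183 − 155 = $28.

Brightly pays $28.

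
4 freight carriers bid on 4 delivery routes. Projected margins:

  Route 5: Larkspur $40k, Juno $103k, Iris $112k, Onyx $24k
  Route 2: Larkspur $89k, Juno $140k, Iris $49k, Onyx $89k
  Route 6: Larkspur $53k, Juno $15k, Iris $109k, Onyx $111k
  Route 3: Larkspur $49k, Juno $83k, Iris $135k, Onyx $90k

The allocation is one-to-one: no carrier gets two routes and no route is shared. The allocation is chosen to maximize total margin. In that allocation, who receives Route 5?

This is the linear assignment problem.
Optimal: Larkspur→Route 2 ($89k), Juno→Route 5 ($103k), Iris→Route 3 ($135k), Onyx→Route 6 ($111k) — total 89+103+135+111 = $438k.
Column-greedy (each route in turn goes to its best remaining carrier) gives $412k, worse by 26.
Next-best assignment: Larkspur→Route 5, Juno→Route 2, Iris→Route 3, Onyx→Route 6 = $426k.
Juno's own top route is Route 2 ($140k), but forcing Juno→Route 2 and reassigning the rest optimally gives only $426k — worse by 12.

Juno receives Route 5.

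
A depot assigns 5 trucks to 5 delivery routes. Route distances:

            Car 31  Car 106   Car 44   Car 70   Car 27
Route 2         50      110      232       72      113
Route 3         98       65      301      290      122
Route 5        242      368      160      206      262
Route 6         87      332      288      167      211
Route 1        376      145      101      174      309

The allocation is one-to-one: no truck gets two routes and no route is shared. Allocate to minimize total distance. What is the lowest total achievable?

This is a one-to-one assignment (minimum-cost bipartite matching).
Optimal: Car 31→Route 6 (87 km), Car 106→Route 3 (65 km), Car 44→Route 1 (101 km), Car 70→Route 5 (206 km), Car 27→Route 2 (113 km) — total 87+65+101+206+113 = 572 km.
Min-entry greedy (repeatedly take the single cheapest remaining cell) gives 645 km, worse by 73.

Minimum total: 572 km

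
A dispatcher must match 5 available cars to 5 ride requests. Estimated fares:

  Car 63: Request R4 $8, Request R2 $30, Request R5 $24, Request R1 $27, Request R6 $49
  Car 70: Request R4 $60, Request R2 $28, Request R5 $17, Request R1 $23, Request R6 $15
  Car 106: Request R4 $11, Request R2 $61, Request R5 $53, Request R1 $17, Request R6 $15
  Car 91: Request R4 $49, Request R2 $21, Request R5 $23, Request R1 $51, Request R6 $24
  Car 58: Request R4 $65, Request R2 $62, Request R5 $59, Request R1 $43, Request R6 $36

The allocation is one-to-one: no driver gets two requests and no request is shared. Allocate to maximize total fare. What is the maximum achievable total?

Optimal: Car 63→Request R6 ($49), Car 70→Request R4 ($60), Car 106→Request R2 ($61), Car 91→Request R1 ($51), Car 58→Request R5 ($59) — total 49+60+61+51+59 = $280.
Column-greedy (each request in turn goes to its best remaining driver) gives $216, worse by 64.
Swapping Car 106↔Car 70 (Car 106→Request R4 $11, Car 70→Request R2 $28) loses 82.
No other one-to-one assignment exceeds $280.

Max total: $280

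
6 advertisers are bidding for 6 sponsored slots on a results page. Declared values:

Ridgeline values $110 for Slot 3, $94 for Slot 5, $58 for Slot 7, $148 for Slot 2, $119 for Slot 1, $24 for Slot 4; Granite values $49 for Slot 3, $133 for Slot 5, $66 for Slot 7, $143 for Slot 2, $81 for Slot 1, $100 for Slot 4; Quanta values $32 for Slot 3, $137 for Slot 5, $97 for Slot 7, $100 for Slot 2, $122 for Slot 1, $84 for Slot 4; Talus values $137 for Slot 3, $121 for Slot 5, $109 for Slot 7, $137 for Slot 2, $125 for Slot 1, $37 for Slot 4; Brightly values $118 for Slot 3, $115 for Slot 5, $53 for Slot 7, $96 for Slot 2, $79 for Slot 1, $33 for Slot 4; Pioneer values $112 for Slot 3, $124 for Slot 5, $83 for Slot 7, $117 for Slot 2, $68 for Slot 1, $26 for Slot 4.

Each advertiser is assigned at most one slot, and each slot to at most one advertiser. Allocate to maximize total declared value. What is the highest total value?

Max total: $721

This is the linear assignment problem.
Optimal: Ridgeline→Slot 2 ($148), Granite→Slot 4 ($100), Quanta→Slot 1 ($122), Talus→Slot 7 ($109), Brightly→Slot 3 ($118), Pioneer→Slot 5 ($124) — total 148+100+122+109+118+124 = $721.
Column-greedy (each slot in turn goes to its best remaining advertiser) gives $619, worse by 102.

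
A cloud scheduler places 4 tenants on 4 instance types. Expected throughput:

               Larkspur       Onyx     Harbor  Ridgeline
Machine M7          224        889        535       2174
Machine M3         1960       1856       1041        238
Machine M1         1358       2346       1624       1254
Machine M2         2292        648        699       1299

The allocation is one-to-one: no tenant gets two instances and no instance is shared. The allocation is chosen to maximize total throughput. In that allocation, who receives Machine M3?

Onyx receives Machine M3.

This is the linear assignment problem.
Optimal: Larkspur→Machine M2 (2292 ops/s), Onyx→Machine M3 (1856 ops/s), Harbor→Machine M1 (1624 ops/s), Ridgeline→Machine M7 (2174 ops/s) — total 2292+1856+1624+2174 = 7946 ops/s.
Next-best assignment: Larkspur→Machine M2, Onyx→Machine M1, Harbor→Machine M3, Ridgeline→Machine M7 = 7853 ops/s.
Swapping Larkspur↔Onyx (Larkspur→Machine M3 1960 ops/s, Onyx→Machine M2 648 ops/s) loses 1540.
Onyx's own top instance is Machine M1 (2346 ops/s), but forcing Onyx→Machine M1 and reassigning the rest optimally gives only 7853 ops/s — worse by 93.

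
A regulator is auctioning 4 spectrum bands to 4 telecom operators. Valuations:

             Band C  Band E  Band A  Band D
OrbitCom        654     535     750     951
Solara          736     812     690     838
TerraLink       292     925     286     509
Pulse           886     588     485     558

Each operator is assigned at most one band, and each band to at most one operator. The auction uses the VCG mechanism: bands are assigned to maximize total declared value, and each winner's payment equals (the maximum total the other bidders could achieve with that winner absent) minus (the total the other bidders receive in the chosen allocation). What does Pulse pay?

Pulse pays $46M.

Efficient allocation: OrbitCom→Band D ($951M), Solara→Band A ($690M), TerraLink→Band E ($925M), Pulse→Band C ($886M); total welfare W = $3452M.
Pulse receives Band C at value $886M, so the others get W − 886 = $2566M.
Without Pulse: best allocation of the remaining 3 bidders over all 4 bands is OrbitCom→Band D ($951M), Solara→Band C ($736M), TerraLink→Band E ($925M), total $2612M.
VCG payment = (others' best without Pulse) − (others' welfare with Pulse) = 2612 − 2566 = $46M.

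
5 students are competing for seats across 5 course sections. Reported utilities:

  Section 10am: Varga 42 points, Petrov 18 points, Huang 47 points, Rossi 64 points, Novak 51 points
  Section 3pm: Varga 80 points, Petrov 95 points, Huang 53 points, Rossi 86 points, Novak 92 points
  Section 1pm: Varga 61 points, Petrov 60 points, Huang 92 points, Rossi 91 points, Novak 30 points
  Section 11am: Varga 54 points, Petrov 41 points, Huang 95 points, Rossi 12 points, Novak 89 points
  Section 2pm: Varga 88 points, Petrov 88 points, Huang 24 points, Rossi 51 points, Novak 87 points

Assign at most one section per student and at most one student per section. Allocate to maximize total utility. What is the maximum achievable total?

Maximum total: 428 points

Optimal: Varga→Section 2pm (88 points), Petrov→Section 3pm (95 points), Huang→Section 1pm (92 points), Rossi→Section 10am (64 points), Novak→Section 11am (89 points) — total 88+95+92+64+89 = 428 points.
Row-greedy (each student in turn takes its best remaining section) gives 420 points, worse by 8.
Next-best assignment: Varga→Section 2pm, Petrov→Section 3pm, Huang→Section 11am, Rossi→Section 1pm, Novak→Section 10am = 420 points.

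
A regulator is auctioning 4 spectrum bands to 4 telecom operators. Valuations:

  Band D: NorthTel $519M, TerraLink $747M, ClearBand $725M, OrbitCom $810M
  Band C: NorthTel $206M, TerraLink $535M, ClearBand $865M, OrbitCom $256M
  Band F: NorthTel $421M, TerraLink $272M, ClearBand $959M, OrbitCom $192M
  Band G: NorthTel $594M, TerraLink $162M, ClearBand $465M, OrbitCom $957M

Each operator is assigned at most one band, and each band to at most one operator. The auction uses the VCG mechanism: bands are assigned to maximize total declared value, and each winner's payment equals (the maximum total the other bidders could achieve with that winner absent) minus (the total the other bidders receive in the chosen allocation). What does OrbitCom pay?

Efficient allocation: NorthTel→Band F ($421M), TerraLink→Band D ($747M), ClearBand→Band C ($865M), OrbitCom→Band G ($957M); total welfare W = $2990M.
OrbitCom receives Band G at value $957M, so the others get W − 957 = $2033M.
Without OrbitCom: best allocation of the remaining 3 bidders over all 4 bands is NorthTel→Band G ($594M), TerraLink→Band D ($747M), ClearBand→Band F ($959M), total $2300M.
VCG payment = (others' best without OrbitCom) − (others' welfare with OrbitCom) = 2300 − 2033 = $267M.

OrbitCom pays $267M.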